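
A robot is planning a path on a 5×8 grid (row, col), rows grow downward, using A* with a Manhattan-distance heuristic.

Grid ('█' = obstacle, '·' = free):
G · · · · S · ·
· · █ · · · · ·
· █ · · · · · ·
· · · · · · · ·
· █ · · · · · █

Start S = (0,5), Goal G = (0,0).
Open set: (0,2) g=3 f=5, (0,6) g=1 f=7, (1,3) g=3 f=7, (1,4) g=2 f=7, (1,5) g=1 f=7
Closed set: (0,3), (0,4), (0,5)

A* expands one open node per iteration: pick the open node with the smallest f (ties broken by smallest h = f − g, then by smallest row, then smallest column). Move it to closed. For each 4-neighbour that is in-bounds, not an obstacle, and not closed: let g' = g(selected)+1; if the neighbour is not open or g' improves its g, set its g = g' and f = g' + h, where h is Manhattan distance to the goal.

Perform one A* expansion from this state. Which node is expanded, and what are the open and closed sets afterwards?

step 1: expand (0,2) (f=5, h=2) → closed; open now [(0,1) g=4 f=5, (0,6) g=1 f=7, (1,3) g=3 f=7, (1,4) g=2 f=7, (1,5) g=1 f=7]

expanded=(0,2); open=[(0,1) g=4 f=5, (0,6) g=1 f=7, (1,3) g=3 f=7, (1,4) g=2 f=7, (1,5) g=1 f=7]; closed=[(0,2), (0,3), (0,4), (0,5)]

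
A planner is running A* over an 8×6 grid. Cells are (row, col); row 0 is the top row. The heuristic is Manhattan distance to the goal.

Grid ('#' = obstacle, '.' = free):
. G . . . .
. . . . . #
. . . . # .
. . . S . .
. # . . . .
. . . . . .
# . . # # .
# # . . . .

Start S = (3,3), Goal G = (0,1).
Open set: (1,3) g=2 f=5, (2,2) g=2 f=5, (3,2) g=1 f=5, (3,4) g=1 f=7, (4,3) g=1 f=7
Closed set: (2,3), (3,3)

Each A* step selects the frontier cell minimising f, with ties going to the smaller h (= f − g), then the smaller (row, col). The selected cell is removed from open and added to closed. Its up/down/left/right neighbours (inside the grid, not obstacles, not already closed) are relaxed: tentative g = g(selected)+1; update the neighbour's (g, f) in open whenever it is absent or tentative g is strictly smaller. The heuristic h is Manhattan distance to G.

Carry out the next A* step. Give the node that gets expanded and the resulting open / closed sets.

step 1: expand (1,3) (f=5, h=3) → closed; open now [(0,3) g=3 f=5, (1,2) g=3 f=5, (1,4) g=3 f=7, (2,2) g=2 f=5, (3,2) g=1 f=5, (3,4) g=1 f=7, (4,3) g=1 f=7]

expanded=(1,3); open=[(0,3) g=3 f=5, (1,2) g=3 f=5, (1,4) g=3 f=7, (2,2) g=2 f=5, (3,2) g=1 f=5, (3,4) g=1 f=7, (4,3) g=1 f=7]; closed=[(1,3), (2,3), (3,3)]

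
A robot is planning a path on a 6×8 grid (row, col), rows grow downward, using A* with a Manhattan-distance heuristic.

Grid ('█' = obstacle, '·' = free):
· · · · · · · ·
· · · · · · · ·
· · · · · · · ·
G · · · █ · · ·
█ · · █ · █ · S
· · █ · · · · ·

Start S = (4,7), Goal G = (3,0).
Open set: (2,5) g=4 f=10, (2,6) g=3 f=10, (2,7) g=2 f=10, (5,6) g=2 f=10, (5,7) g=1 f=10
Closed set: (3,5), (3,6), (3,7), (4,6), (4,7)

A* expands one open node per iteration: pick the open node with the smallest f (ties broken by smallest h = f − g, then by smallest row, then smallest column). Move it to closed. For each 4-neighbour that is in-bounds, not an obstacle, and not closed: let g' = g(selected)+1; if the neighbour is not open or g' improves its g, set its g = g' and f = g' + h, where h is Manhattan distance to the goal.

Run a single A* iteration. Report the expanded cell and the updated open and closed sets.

step 1: expand (2,5) (f=10, h=6) → closed; open now [(1,5) g=5 f=12, (2,4) g=5 f=10, (2,6) g=3 f=10, (2,7) g=2 f=10, (5,6) g=2 f=10, (5,7) g=1 f=10]

expanded=(2,5); open=[(1,5) g=5 f=12, (2,4) g=5 f=10, (2,6) g=3 f=10, (2,7) g=2 f=10, (5,6) g=2 f=10, (5,7) g=1 f=10]; closed=[(2,5), (3,5), (3,6), (3,7), (4,6), (4,7)]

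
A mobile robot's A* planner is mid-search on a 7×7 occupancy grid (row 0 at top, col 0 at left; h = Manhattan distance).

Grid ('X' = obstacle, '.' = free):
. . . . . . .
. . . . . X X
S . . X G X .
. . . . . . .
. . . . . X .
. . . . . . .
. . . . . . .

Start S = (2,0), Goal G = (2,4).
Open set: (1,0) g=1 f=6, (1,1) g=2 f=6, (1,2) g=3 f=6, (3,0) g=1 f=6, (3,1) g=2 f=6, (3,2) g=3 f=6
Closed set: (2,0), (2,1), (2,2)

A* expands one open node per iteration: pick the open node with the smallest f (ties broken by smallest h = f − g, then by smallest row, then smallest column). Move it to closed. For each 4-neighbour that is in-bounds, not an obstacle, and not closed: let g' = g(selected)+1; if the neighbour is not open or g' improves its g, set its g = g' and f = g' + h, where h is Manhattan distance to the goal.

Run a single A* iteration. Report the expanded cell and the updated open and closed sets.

expanded=(1,2); open=[(0,2) g=4 f=8, (1,0) g=1 f=6, (1,1) g=2 f=6, (1,3) g=4 f=6, (3,0) g=1 f=6, (3,1) g=2 f=6, (3,2) g=3 f=6]; closed=[(1,2), (2,0), (2,1), (2,2)]

step 1: expand (1,2) (f=6, h=3) → closed; open now [(0,2) g=4 f=8, (1,0) g=1 f=6, (1,1) g=2 f=6, (1,3) g=4 f=6, (3,0) g=1 f=6, (3,1) g=2 f=6, (3,2) g=3 f=6]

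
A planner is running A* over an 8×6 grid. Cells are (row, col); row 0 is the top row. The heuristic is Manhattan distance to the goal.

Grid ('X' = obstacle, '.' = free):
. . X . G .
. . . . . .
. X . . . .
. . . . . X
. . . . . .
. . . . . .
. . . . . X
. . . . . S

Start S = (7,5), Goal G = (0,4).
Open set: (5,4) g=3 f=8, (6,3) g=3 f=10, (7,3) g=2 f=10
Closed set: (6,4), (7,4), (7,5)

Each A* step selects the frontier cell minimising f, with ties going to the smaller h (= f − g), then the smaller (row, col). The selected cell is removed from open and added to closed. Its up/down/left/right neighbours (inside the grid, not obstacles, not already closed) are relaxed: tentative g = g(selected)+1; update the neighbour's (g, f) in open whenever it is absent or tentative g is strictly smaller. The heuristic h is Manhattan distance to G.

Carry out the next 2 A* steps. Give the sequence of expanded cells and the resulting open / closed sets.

step 1: expand (5,4) (f=8, h=5) → closed; open now [(4,4) g=4 f=8, (5,3) g=4 f=10, (5,5) g=4 f=10, (6,3) g=3 f=10, (7,3) g=2 f=10]
step 2: expand (4,4) (f=8, h=4) → closed; open now [(3,4) g=5 f=8, (4,3) g=5 f=10, (4,5) g=5 f=10, (5,3) g=4 f=10, (5,5) g=4 f=10, (6,3) g=3 f=10, (7,3) g=2 f=10]

order=[(5,4) → (4,4)]; open=[(3,4) g=5 f=8, (4,3) g=5 f=10, (4,5) g=5 f=10, (5,3) g=4 f=10, (5,5) g=4 f=10, (6,3) g=3 f=10, (7,3) g=2 f=10]; closed=[(4,4), (5,4), (6,4), (7,4), (7,5)]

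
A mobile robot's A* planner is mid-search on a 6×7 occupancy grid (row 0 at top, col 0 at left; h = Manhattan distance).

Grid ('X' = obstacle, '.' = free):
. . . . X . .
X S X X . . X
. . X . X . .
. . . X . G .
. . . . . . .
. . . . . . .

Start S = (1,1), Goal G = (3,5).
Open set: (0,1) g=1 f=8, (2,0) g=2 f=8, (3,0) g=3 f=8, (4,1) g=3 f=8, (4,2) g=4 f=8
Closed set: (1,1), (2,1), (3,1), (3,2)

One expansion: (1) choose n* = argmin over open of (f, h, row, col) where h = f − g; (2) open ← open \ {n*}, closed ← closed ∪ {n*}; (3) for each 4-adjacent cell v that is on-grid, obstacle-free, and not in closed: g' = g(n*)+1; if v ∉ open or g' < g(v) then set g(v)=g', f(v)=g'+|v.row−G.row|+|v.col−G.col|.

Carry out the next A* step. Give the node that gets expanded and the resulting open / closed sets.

expanded=(4,2); open=[(0,1) g=1 f=8, (2,0) g=2 f=8, (3,0) g=3 f=8, (4,1) g=3 f=8, (4,3) g=5 f=8, (5,2) g=5 f=10]; closed=[(1,1), (2,1), (3,1), (3,2), (4,2)]

step 1: expand (4,2) (f=8, h=4) → closed; open now [(0,1) g=1 f=8, (2,0) g=2 f=8, (3,0) g=3 f=8, (4,1) g=3 f=8, (4,3) g=5 f=8, (5,2) g=5 f=10]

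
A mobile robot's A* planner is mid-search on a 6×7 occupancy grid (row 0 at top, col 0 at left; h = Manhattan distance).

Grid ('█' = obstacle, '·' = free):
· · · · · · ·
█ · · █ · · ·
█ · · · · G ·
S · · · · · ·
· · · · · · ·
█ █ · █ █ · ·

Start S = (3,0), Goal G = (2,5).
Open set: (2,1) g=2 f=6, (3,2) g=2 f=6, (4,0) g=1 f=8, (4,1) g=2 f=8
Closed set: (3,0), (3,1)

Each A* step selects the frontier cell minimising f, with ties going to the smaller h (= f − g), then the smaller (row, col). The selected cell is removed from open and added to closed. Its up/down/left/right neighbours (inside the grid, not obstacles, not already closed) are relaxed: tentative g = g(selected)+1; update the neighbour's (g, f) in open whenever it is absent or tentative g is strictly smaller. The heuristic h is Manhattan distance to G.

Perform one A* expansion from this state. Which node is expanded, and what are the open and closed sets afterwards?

step 1: expand (2,1) (f=6, h=4) → closed; open now [(1,1) g=3 f=8, (2,2) g=3 f=6, (3,2) g=2 f=6, (4,0) g=1 f=8, (4,1) g=2 f=8]

expanded=(2,1); open=[(1,1) g=3 f=8, (2,2) g=3 f=6, (3,2) g=2 f=6, (4,0) g=1 f=8, (4,1) g=2 f=8]; closed=[(2,1), (3,0), (3,1)]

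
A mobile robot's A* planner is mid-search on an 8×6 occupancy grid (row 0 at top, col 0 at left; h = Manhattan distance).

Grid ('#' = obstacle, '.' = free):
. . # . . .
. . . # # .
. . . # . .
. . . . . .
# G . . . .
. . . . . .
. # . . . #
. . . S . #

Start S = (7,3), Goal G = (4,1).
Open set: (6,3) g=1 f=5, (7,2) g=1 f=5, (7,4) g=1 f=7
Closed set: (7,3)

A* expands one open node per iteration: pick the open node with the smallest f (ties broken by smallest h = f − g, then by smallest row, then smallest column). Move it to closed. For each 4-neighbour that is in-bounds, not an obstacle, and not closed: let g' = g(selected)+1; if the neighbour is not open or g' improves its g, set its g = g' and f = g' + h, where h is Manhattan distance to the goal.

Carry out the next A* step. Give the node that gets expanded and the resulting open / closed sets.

step 1: expand (6,3) (f=5, h=4) → closed; open now [(5,3) g=2 f=5, (6,2) g=2 f=5, (6,4) g=2 f=7, (7,2) g=1 f=5, (7,4) g=1 f=7]

expanded=(6,3); open=[(5,3) g=2 f=5, (6,2) g=2 f=5, (6,4) g=2 f=7, (7,2) g=1 f=5, (7,4) g=1 f=7]; closed=[(6,3), (7,3)]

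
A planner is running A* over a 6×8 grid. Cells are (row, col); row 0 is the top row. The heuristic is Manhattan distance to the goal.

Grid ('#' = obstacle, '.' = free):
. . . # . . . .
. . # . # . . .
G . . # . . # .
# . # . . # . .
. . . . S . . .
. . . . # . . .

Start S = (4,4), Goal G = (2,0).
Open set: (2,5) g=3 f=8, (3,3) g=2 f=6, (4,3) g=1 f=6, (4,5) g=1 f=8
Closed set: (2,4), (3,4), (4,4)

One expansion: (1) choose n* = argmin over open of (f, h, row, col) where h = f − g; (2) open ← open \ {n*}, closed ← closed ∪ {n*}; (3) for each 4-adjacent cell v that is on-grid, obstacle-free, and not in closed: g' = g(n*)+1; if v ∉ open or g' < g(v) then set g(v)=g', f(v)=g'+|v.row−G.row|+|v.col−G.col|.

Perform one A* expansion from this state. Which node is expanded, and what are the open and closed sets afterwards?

expanded=(3,3); open=[(2,5) g=3 f=8, (4,3) g=1 f=6, (4,5) g=1 f=8]; closed=[(2,4), (3,3), (3,4), (4,4)]

step 1: expand (3,3) (f=6, h=4) → closed; open now [(2,5) g=3 f=8, (4,3) g=1 f=6, (4,5) g=1 f=8]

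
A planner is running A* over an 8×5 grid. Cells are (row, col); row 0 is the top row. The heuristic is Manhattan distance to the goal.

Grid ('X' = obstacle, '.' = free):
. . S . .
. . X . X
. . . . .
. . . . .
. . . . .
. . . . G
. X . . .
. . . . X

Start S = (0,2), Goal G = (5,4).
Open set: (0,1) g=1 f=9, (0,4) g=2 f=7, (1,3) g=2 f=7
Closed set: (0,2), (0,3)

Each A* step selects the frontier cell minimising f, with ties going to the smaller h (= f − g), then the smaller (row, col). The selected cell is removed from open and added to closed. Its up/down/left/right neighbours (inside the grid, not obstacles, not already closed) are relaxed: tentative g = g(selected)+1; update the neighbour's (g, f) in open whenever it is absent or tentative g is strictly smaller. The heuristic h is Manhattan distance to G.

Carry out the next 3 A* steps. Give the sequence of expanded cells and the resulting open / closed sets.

order=[(0,4) → (1,3) → (2,3)]; open=[(0,1) g=1 f=9, (2,2) g=4 f=9, (2,4) g=4 f=7, (3,3) g=4 f=7]; closed=[(0,2), (0,3), (0,4), (1,3), (2,3)]

step 1: expand (0,4) (f=7, h=5) → closed; open now [(0,1) g=1 f=9, (1,3) g=2 f=7]
step 2: expand (1,3) (f=7, h=5) → closed; open now [(0,1) g=1 f=9, (2,3) g=3 f=7]
step 3: expand (2,3) (f=7, h=4) → closed; open now [(0,1) g=1 f=9, (2,2) g=4 f=9, (2,4) g=4 f=7, (3,3) g=4 f=7]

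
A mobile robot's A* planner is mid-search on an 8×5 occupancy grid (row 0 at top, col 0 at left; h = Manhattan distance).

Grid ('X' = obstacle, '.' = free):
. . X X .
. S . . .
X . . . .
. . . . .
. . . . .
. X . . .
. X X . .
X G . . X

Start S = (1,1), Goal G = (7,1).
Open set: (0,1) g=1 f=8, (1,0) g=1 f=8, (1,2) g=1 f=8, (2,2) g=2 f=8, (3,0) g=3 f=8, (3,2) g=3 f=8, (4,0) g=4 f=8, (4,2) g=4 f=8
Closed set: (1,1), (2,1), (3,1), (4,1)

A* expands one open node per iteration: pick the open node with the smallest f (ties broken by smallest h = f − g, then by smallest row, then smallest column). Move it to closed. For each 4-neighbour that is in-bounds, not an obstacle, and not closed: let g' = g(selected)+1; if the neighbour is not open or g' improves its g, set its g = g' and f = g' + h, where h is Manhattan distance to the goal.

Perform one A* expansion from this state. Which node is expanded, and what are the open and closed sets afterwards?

expanded=(4,0); open=[(0,1) g=1 f=8, (1,0) g=1 f=8, (1,2) g=1 f=8, (2,2) g=2 f=8, (3,0) g=3 f=8, (3,2) g=3 f=8, (4,2) g=4 f=8, (5,0) g=5 f=8]; closed=[(1,1), (2,1), (3,1), (4,0), (4,1)]

step 1: expand (4,0) (f=8, h=4) → closed; open now [(0,1) g=1 f=8, (1,0) g=1 f=8, (1,2) g=1 f=8, (2,2) g=2 f=8, (3,0) g=3 f=8, (3,2) g=3 f=8, (4,2) g=4 f=8, (5,0) g=5 f=8]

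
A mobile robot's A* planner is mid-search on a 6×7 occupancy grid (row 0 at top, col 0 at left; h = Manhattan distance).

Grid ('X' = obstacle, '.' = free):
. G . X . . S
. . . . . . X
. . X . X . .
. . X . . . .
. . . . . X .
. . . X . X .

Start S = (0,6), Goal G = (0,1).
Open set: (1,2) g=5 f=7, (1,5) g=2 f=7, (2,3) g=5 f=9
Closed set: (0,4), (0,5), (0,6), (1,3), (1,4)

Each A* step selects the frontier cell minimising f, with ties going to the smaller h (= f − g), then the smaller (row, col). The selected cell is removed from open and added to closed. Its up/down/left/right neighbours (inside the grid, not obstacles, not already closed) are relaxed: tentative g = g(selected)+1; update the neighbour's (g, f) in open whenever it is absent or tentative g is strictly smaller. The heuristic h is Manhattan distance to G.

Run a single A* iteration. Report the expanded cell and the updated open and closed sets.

expanded=(1,2); open=[(0,2) g=6 f=7, (1,1) g=6 f=7, (1,5) g=2 f=7, (2,3) g=5 f=9]; closed=[(0,4), (0,5), (0,6), (1,2), (1,3), (1,4)]

step 1: expand (1,2) (f=7, h=2) → closed; open now [(0,2) g=6 f=7, (1,1) g=6 f=7, (1,5) g=2 f=7, (2,3) g=5 f=9]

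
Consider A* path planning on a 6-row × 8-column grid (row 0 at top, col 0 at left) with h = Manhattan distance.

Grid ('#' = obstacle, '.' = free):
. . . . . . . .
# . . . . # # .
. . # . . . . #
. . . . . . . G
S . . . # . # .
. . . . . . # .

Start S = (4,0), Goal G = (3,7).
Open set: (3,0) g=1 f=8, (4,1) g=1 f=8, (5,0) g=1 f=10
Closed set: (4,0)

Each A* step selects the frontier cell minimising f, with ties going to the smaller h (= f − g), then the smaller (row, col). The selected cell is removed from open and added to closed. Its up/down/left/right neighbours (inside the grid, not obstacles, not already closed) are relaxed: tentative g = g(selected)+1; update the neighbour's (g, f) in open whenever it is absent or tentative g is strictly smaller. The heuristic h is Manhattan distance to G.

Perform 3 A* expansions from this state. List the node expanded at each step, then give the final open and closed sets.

order=[(3,0) → (3,1) → (3,2)]; open=[(2,0) g=2 f=10, (2,1) g=3 f=10, (3,3) g=4 f=8, (4,1) g=1 f=8, (4,2) g=4 f=10, (5,0) g=1 f=10]; closed=[(3,0), (3,1), (3,2), (4,0)]

step 1: expand (3,0) (f=8, h=7) → closed; open now [(2,0) g=2 f=10, (3,1) g=2 f=8, (4,1) g=1 f=8, (5,0) g=1 f=10]
step 2: expand (3,1) (f=8, h=6) → closed; open now [(2,0) g=2 f=10, (2,1) g=3 f=10, (3,2) g=3 f=8, (4,1) g=1 f=8, (5,0) g=1 f=10]
step 3: expand (3,2) (f=8, h=5) → closed; open now [(2,0) g=2 f=10, (2,1) g=3 f=10, (3,3) g=4 f=8, (4,1) g=1 f=8, (4,2) g=4 f=10, (5,0) g=1 f=10]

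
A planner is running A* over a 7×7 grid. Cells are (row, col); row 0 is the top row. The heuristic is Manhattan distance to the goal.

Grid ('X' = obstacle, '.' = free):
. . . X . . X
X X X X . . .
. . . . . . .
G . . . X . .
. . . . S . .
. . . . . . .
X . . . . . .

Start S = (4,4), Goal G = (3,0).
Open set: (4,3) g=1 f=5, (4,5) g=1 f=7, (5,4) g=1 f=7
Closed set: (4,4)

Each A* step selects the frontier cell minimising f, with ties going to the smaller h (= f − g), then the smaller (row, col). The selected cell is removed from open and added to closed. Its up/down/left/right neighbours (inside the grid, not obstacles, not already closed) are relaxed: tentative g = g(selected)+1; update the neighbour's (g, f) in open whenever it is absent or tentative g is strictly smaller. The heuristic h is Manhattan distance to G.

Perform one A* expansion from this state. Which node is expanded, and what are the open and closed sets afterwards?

step 1: expand (4,3) (f=5, h=4) → closed; open now [(3,3) g=2 f=5, (4,2) g=2 f=5, (4,5) g=1 f=7, (5,3) g=2 f=7, (5,4) g=1 f=7]

expanded=(4,3); open=[(3,3) g=2 f=5, (4,2) g=2 f=5, (4,5) g=1 f=7, (5,3) g=2 f=7, (5,4) g=1 f=7]; closed=[(4,3), (4,4)]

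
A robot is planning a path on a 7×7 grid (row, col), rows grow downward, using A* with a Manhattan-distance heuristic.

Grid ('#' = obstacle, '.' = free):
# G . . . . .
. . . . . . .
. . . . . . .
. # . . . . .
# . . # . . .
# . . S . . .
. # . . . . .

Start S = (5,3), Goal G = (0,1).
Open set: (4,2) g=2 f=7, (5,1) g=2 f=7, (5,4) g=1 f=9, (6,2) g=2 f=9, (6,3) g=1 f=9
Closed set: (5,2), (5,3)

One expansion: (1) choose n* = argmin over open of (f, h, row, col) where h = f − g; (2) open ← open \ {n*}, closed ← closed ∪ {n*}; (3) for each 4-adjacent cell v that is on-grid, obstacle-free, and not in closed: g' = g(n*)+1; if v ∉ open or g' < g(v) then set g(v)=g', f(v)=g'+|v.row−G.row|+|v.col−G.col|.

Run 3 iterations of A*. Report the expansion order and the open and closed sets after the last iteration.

order=[(4,2) → (3,2) → (2,2)]; open=[(1,2) g=5 f=7, (2,1) g=5 f=7, (2,3) g=5 f=9, (3,3) g=4 f=9, (4,1) g=3 f=7, (5,1) g=2 f=7, (5,4) g=1 f=9, (6,2) g=2 f=9, (6,3) g=1 f=9]; closed=[(2,2), (3,2), (4,2), (5,2), (5,3)]

step 1: expand (4,2) (f=7, h=5) → closed; open now [(3,2) g=3 f=7, (4,1) g=3 f=7, (5,1) g=2 f=7, (5,4) g=1 f=9, (6,2) g=2 f=9, (6,3) g=1 f=9]
step 2: expand (3,2) (f=7, h=4) → closed; open now [(2,2) g=4 f=7, (3,3) g=4 f=9, (4,1) g=3 f=7, (5,1) g=2 f=7, (5,4) g=1 f=9, (6,2) g=2 f=9, (6,3) g=1 f=9]
step 3: expand (2,2) (f=7, h=3) → closed; open now [(1,2) g=5 f=7, (2,1) g=5 f=7, (2,3) g=5 f=9, (3,3) g=4 f=9, (4,1) g=3 f=7, (5,1) g=2 f=7, (5,4) g=1 f=9, (6,2) g=2 f=9, (6,3) g=1 f=9]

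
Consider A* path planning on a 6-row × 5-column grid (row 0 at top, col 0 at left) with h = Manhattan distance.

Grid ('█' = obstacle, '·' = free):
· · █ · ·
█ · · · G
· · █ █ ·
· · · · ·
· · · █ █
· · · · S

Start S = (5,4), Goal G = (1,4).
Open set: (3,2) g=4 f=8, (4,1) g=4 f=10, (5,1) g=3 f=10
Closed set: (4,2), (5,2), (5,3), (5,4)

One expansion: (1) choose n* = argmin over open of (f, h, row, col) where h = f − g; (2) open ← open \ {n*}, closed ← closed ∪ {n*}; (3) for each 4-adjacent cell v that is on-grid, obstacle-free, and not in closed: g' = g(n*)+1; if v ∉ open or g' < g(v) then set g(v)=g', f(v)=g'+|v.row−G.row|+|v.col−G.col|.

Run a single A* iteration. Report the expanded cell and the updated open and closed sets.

expanded=(3,2); open=[(3,1) g=5 f=10, (3,3) g=5 f=8, (4,1) g=4 f=10, (5,1) g=3 f=10]; closed=[(3,2), (4,2), (5,2), (5,3), (5,4)]

step 1: expand (3,2) (f=8, h=4) → closed; open now [(3,1) g=5 f=10, (3,3) g=5 f=8, (4,1) g=4 f=10, (5,1) g=3 f=10]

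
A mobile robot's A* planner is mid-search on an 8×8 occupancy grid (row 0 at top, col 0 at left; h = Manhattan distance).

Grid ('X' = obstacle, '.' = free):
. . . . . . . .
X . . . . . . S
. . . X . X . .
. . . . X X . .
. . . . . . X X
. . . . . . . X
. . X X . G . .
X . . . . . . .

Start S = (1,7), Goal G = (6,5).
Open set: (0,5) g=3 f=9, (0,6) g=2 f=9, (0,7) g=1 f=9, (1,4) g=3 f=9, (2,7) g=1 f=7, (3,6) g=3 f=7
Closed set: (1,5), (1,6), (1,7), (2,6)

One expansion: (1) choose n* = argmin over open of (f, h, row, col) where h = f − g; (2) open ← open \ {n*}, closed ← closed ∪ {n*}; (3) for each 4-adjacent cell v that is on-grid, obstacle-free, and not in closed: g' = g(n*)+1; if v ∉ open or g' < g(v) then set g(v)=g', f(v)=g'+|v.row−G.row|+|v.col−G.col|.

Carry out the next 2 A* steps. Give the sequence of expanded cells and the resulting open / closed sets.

step 1: expand (3,6) (f=7, h=4) → closed; open now [(0,5) g=3 f=9, (0,6) g=2 f=9, (0,7) g=1 f=9, (1,4) g=3 f=9, (2,7) g=1 f=7, (3,7) g=4 f=9]
step 2: expand (2,7) (f=7, h=6) → closed; open now [(0,5) g=3 f=9, (0,6) g=2 f=9, (0,7) g=1 f=9, (1,4) g=3 f=9, (3,7) g=2 f=7]

order=[(3,6) → (2,7)]; open=[(0,5) g=3 f=9, (0,6) g=2 f=9, (0,7) g=1 f=9, (1,4) g=3 f=9, (3,7) g=2 f=7]; closed=[(1,5), (1,6), (1,7), (2,6), (2,7), (3,6)]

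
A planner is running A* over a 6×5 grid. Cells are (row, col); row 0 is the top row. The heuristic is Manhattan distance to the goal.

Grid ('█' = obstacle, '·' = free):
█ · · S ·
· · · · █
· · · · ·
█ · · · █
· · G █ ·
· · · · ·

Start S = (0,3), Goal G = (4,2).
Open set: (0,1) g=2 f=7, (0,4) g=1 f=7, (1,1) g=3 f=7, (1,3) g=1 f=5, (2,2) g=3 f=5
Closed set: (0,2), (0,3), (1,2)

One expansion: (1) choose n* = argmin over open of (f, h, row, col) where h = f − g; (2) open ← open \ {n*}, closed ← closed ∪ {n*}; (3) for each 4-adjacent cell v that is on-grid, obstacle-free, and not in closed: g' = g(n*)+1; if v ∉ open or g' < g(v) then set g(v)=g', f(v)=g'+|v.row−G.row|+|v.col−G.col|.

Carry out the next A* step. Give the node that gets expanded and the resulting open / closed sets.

expanded=(2,2); open=[(0,1) g=2 f=7, (0,4) g=1 f=7, (1,1) g=3 f=7, (1,3) g=1 f=5, (2,1) g=4 f=7, (2,3) g=4 f=7, (3,2) g=4 f=5]; closed=[(0,2), (0,3), (1,2), (2,2)]

step 1: expand (2,2) (f=5, h=2) → closed; open now [(0,1) g=2 f=7, (0,4) g=1 f=7, (1,1) g=3 f=7, (1,3) g=1 f=5, (2,1) g=4 f=7, (2,3) g=4 f=7, (3,2) g=4 f=5]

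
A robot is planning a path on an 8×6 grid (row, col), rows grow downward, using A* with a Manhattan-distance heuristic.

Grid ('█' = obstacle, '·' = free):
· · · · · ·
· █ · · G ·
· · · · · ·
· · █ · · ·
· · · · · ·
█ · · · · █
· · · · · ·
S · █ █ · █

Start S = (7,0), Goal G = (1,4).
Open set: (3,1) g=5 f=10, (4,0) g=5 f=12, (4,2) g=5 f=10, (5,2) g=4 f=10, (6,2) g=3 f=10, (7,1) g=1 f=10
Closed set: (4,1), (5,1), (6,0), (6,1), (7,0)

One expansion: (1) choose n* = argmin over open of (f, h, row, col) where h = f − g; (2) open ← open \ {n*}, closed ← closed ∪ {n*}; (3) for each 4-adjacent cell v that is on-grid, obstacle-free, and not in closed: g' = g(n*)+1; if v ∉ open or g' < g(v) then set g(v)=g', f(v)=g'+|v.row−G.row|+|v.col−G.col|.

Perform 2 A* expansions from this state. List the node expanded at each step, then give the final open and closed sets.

order=[(3,1) → (2,1)]; open=[(2,0) g=7 f=12, (2,2) g=7 f=10, (3,0) g=6 f=12, (4,0) g=5 f=12, (4,2) g=5 f=10, (5,2) g=4 f=10, (6,2) g=3 f=10, (7,1) g=1 f=10]; closed=[(2,1), (3,1), (4,1), (5,1), (6,0), (6,1), (7,0)]

step 1: expand (3,1) (f=10, h=5) → closed; open now [(2,1) g=6 f=10, (3,0) g=6 f=12, (4,0) g=5 f=12, (4,2) g=5 f=10, (5,2) g=4 f=10, (6,2) g=3 f=10, (7,1) g=1 f=10]
step 2: expand (2,1) (f=10, h=4) → closed; open now [(2,0) g=7 f=12, (2,2) g=7 f=10, (3,0) g=6 f=12, (4,0) g=5 f=12, (4,2) g=5 f=10, (5,2) g=4 f=10, (6,2) g=3 f=10, (7,1) g=1 f=10]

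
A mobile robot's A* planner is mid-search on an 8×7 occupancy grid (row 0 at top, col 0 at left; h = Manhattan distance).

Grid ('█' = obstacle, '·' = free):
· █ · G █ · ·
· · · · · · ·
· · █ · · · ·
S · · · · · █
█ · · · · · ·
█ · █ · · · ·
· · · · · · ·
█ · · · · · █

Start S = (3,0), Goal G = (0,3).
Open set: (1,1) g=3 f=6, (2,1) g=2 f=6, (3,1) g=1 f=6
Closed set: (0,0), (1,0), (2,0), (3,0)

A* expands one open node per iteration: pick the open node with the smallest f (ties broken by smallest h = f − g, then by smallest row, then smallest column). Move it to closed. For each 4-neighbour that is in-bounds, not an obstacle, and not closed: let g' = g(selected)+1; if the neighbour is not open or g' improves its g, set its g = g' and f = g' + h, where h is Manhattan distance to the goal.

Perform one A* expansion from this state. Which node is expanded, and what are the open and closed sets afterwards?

step 1: expand (1,1) (f=6, h=3) → closed; open now [(1,2) g=4 f=6, (2,1) g=2 f=6, (3,1) g=1 f=6]

expanded=(1,1); open=[(1,2) g=4 f=6, (2,1) g=2 f=6, (3,1) g=1 f=6]; closed=[(0,0), (1,0), (1,1), (2,0), (3,0)]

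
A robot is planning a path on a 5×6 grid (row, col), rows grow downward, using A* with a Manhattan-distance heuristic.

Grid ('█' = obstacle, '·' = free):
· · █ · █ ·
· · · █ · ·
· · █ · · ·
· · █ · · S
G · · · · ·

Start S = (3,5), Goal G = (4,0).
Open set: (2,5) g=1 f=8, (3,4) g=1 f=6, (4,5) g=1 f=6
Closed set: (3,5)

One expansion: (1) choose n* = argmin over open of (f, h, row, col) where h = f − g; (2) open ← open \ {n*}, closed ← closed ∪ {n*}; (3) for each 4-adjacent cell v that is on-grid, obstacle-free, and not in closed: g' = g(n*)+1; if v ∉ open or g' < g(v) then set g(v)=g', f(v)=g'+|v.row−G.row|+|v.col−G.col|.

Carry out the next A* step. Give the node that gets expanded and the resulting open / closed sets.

step 1: expand (3,4) (f=6, h=5) → closed; open now [(2,4) g=2 f=8, (2,5) g=1 f=8, (3,3) g=2 f=6, (4,4) g=2 f=6, (4,5) g=1 f=6]

expanded=(3,4); open=[(2,4) g=2 f=8, (2,5) g=1 f=8, (3,3) g=2 f=6, (4,4) g=2 f=6, (4,5) g=1 f=6]; closed=[(3,4), (3,5)]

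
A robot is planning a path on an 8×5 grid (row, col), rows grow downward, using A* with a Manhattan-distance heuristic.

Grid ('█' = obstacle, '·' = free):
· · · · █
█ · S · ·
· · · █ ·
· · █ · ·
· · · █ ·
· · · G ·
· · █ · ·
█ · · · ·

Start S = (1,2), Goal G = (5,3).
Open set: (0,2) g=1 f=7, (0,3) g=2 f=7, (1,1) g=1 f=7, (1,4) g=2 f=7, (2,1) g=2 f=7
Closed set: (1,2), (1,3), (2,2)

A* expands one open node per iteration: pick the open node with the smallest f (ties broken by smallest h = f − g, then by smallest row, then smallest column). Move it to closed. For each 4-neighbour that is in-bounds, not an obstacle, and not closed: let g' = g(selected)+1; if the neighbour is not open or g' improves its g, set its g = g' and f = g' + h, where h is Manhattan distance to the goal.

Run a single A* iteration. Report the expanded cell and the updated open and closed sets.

step 1: expand (0,3) (f=7, h=5) → closed; open now [(0,2) g=1 f=7, (1,1) g=1 f=7, (1,4) g=2 f=7, (2,1) g=2 f=7]

expanded=(0,3); open=[(0,2) g=1 f=7, (1,1) g=1 f=7, (1,4) g=2 f=7, (2,1) g=2 f=7]; closed=[(0,3), (1,2), (1,3), (2,2)]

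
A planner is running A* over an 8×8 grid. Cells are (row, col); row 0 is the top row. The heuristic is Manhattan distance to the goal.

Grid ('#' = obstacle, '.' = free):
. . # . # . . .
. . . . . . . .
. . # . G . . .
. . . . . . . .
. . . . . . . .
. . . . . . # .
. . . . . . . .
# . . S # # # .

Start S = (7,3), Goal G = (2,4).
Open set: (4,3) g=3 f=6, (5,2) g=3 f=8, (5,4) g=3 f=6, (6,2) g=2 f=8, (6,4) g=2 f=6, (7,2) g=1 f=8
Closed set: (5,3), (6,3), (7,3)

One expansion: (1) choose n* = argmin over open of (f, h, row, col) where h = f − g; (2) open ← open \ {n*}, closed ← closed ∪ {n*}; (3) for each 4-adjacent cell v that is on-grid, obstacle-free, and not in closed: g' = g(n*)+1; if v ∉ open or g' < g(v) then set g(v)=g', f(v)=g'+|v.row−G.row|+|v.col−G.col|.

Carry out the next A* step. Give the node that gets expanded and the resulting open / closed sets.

expanded=(4,3); open=[(3,3) g=4 f=6, (4,2) g=4 f=8, (4,4) g=4 f=6, (5,2) g=3 f=8, (5,4) g=3 f=6, (6,2) g=2 f=8, (6,4) g=2 f=6, (7,2) g=1 f=8]; closed=[(4,3), (5,3), (6,3), (7,3)]

step 1: expand (4,3) (f=6, h=3) → closed; open now [(3,3) g=4 f=6, (4,2) g=4 f=8, (4,4) g=4 f=6, (5,2) g=3 f=8, (5,4) g=3 f=6, (6,2) g=2 f=8, (6,4) g=2 f=6, (7,2) g=1 f=8]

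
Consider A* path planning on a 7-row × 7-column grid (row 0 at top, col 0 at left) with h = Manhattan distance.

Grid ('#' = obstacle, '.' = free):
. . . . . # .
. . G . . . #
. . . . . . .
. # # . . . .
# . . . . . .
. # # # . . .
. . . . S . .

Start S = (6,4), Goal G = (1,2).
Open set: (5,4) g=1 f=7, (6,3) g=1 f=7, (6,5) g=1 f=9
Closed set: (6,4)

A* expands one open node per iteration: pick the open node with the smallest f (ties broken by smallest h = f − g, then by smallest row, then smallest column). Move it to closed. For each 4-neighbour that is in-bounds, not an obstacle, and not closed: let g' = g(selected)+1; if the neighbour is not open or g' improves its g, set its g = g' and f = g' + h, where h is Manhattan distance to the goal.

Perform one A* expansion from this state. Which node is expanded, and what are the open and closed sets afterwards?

step 1: expand (5,4) (f=7, h=6) → closed; open now [(4,4) g=2 f=7, (5,5) g=2 f=9, (6,3) g=1 f=7, (6,5) g=1 f=9]

expanded=(5,4); open=[(4,4) g=2 f=7, (5,5) g=2 f=9, (6,3) g=1 f=7, (6,5) g=1 f=9]; closed=[(5,4), (6,4)]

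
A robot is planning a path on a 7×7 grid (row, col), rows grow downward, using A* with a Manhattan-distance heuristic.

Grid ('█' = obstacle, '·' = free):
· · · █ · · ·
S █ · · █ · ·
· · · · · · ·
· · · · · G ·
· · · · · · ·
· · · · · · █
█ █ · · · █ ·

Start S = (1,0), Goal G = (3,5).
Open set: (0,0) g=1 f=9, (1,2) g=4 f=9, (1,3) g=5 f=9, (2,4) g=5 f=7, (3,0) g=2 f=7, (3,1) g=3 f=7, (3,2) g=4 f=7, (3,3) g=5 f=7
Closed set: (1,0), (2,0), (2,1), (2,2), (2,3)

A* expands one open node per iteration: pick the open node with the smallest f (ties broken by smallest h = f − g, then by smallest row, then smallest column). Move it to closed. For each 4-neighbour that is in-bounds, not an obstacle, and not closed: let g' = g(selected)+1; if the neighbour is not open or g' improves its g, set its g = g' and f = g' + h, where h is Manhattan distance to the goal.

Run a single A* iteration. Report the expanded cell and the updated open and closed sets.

expanded=(2,4); open=[(0,0) g=1 f=9, (1,2) g=4 f=9, (1,3) g=5 f=9, (2,5) g=6 f=7, (3,0) g=2 f=7, (3,1) g=3 f=7, (3,2) g=4 f=7, (3,3) g=5 f=7, (3,4) g=6 f=7]; closed=[(1,0), (2,0), (2,1), (2,2), (2,3), (2,4)]

step 1: expand (2,4) (f=7, h=2) → closed; open now [(0,0) g=1 f=9, (1,2) g=4 f=9, (1,3) g=5 f=9, (2,5) g=6 f=7, (3,0) g=2 f=7, (3,1) g=3 f=7, (3,2) g=4 f=7, (3,3) g=5 f=7, (3,4) g=6 f=7]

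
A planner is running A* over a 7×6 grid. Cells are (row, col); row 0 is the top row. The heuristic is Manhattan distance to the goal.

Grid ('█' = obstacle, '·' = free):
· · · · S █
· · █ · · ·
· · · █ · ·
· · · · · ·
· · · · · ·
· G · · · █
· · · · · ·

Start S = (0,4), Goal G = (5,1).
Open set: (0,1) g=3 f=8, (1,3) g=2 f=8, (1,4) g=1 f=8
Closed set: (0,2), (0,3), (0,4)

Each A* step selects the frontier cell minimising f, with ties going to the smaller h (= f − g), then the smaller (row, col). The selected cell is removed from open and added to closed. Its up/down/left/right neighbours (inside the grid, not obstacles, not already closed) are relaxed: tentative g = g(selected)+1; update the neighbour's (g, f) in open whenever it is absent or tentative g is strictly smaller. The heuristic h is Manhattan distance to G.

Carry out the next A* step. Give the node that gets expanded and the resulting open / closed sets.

expanded=(0,1); open=[(0,0) g=4 f=10, (1,1) g=4 f=8, (1,3) g=2 f=8, (1,4) g=1 f=8]; closed=[(0,1), (0,2), (0,3), (0,4)]

step 1: expand (0,1) (f=8, h=5) → closed; open now [(0,0) g=4 f=10, (1,1) g=4 f=8, (1,3) g=2 f=8, (1,4) g=1 f=8]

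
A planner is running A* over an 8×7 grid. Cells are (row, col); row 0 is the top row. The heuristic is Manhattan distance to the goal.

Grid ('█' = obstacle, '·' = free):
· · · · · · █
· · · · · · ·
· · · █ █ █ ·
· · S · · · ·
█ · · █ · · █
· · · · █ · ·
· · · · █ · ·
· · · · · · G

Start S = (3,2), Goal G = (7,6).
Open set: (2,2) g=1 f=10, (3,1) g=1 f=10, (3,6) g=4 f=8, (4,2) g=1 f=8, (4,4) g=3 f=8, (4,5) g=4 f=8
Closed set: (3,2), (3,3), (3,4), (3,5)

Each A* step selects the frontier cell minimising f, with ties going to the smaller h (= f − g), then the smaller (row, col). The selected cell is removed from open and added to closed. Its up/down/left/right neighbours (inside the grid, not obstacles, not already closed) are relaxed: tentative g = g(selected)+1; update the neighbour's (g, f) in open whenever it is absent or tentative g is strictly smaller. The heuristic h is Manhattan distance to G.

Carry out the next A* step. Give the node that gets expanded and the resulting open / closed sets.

expanded=(3,6); open=[(2,2) g=1 f=10, (2,6) g=5 f=10, (3,1) g=1 f=10, (4,2) g=1 f=8, (4,4) g=3 f=8, (4,5) g=4 f=8]; closed=[(3,2), (3,3), (3,4), (3,5), (3,6)]

step 1: expand (3,6) (f=8, h=4) → closed; open now [(2,2) g=1 f=10, (2,6) g=5 f=10, (3,1) g=1 f=10, (4,2) g=1 f=8, (4,4) g=3 f=8, (4,5) g=4 f=8]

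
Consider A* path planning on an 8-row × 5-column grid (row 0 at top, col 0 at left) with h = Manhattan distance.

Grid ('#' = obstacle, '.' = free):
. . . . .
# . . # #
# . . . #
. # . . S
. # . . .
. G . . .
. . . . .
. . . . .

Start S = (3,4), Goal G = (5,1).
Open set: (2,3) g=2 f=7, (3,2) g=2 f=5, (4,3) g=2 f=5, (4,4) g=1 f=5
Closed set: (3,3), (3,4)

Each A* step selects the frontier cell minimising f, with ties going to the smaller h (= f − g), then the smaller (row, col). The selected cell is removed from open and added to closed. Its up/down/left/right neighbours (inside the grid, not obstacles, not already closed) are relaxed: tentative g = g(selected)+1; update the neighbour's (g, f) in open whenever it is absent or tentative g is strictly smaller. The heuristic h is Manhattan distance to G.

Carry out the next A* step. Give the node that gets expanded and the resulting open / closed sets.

expanded=(3,2); open=[(2,2) g=3 f=7, (2,3) g=2 f=7, (4,2) g=3 f=5, (4,3) g=2 f=5, (4,4) g=1 f=5]; closed=[(3,2), (3,3), (3,4)]

step 1: expand (3,2) (f=5, h=3) → closed; open now [(2,2) g=3 f=7, (2,3) g=2 f=7, (4,2) g=3 f=5, (4,3) g=2 f=5, (4,4) g=1 f=5]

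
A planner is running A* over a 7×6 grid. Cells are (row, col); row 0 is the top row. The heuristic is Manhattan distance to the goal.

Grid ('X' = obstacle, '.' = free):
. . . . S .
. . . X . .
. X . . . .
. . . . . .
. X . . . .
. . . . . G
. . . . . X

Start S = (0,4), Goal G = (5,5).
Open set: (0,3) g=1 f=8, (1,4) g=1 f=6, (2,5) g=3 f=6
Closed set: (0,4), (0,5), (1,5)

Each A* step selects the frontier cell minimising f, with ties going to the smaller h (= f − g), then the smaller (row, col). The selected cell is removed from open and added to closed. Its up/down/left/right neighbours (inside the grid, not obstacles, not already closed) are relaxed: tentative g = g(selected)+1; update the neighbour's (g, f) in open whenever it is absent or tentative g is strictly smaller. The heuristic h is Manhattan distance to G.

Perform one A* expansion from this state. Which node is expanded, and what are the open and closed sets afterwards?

expanded=(2,5); open=[(0,3) g=1 f=8, (1,4) g=1 f=6, (2,4) g=4 f=8, (3,5) g=4 f=6]; closed=[(0,4), (0,5), (1,5), (2,5)]

step 1: expand (2,5) (f=6, h=3) → closed; open now [(0,3) g=1 f=8, (1,4) g=1 f=6, (2,4) g=4 f=8, (3,5) g=4 f=6]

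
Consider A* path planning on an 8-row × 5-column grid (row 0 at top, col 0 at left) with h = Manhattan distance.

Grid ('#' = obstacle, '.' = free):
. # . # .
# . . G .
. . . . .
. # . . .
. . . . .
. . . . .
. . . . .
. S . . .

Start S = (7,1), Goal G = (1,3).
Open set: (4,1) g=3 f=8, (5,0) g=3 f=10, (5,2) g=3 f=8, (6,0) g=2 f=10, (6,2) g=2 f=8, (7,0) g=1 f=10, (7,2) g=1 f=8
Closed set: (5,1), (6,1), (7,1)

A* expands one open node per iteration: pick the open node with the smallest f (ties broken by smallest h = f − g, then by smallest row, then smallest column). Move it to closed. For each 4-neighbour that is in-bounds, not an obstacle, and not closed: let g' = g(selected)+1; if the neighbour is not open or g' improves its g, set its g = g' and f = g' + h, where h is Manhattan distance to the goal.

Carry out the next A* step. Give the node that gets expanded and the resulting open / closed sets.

expanded=(4,1); open=[(4,0) g=4 f=10, (4,2) g=4 f=8, (5,0) g=3 f=10, (5,2) g=3 f=8, (6,0) g=2 f=10, (6,2) g=2 f=8, (7,0) g=1 f=10, (7,2) g=1 f=8]; closed=[(4,1), (5,1), (6,1), (7,1)]

step 1: expand (4,1) (f=8, h=5) → closed; open now [(4,0) g=4 f=10, (4,2) g=4 f=8, (5,0) g=3 f=10, (5,2) g=3 f=8, (6,0) g=2 f=10, (6,2) g=2 f=8, (7,0) g=1 f=10, (7,2) g=1 f=8]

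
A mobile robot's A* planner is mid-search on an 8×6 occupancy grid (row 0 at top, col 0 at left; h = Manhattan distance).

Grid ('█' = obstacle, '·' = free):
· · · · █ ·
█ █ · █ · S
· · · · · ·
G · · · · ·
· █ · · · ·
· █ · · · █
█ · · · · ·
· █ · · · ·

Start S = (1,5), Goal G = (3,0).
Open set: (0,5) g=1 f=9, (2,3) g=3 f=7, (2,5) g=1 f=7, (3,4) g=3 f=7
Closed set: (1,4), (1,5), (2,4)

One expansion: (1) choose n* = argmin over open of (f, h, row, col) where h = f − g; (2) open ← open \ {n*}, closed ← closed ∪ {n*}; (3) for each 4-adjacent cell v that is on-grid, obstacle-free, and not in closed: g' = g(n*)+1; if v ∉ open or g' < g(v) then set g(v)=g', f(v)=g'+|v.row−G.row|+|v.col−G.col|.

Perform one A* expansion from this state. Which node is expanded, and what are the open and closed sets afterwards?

expanded=(2,3); open=[(0,5) g=1 f=9, (2,2) g=4 f=7, (2,5) g=1 f=7, (3,3) g=4 f=7, (3,4) g=3 f=7]; closed=[(1,4), (1,5), (2,3), (2,4)]

step 1: expand (2,3) (f=7, h=4) → closed; open now [(0,5) g=1 f=9, (2,2) g=4 f=7, (2,5) g=1 f=7, (3,3) g=4 f=7, (3,4) g=3 f=7]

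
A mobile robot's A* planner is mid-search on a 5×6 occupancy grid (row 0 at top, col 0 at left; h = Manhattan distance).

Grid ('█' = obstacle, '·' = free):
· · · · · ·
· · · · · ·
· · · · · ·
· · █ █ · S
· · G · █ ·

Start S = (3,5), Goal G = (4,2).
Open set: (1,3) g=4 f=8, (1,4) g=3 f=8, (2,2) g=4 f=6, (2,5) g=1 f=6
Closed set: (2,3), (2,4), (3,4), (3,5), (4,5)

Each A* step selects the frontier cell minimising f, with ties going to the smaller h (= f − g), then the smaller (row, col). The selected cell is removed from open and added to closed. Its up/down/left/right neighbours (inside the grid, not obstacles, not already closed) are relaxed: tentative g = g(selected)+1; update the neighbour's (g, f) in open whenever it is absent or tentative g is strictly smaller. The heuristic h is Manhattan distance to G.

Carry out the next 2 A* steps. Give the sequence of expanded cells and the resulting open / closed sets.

step 1: expand (2,2) (f=6, h=2) → closed; open now [(1,2) g=5 f=8, (1,3) g=4 f=8, (1,4) g=3 f=8, (2,1) g=5 f=8, (2,5) g=1 f=6]
step 2: expand (2,5) (f=6, h=5) → closed; open now [(1,2) g=5 f=8, (1,3) g=4 f=8, (1,4) g=3 f=8, (1,5) g=2 f=8, (2,1) g=5 f=8]

order=[(2,2) → (2,5)]; open=[(1,2) g=5 f=8, (1,3) g=4 f=8, (1,4) g=3 f=8, (1,5) g=2 f=8, (2,1) g=5 f=8]; closed=[(2,2), (2,3), (2,4), (2,5), (3,4), (3,5), (4,5)]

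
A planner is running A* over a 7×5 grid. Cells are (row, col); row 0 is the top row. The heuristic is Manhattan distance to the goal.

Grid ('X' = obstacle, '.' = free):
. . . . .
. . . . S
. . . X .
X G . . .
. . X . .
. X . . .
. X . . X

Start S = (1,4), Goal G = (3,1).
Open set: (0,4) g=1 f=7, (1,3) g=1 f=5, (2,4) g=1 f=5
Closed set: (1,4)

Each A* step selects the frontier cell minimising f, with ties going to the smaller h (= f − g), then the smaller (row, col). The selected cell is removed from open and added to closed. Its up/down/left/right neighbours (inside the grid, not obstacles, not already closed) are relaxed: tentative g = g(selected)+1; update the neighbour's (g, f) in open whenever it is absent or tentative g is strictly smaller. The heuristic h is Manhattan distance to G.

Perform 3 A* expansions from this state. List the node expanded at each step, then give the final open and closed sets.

step 1: expand (1,3) (f=5, h=4) → closed; open now [(0,3) g=2 f=7, (0,4) g=1 f=7, (1,2) g=2 f=5, (2,4) g=1 f=5]
step 2: expand (1,2) (f=5, h=3) → closed; open now [(0,2) g=3 f=7, (0,3) g=2 f=7, (0,4) g=1 f=7, (1,1) g=3 f=5, (2,2) g=3 f=5, (2,4) g=1 f=5]
step 3: expand (1,1) (f=5, h=2) → closed; open now [(0,1) g=4 f=7, (0,2) g=3 f=7, (0,3) g=2 f=7, (0,4) g=1 f=7, (1,0) g=4 f=7, (2,1) g=4 f=5, (2,2) g=3 f=5, (2,4) g=1 f=5]

order=[(1,3) → (1,2) → (1,1)]; open=[(0,1) g=4 f=7, (0,2) g=3 f=7, (0,3) g=2 f=7, (0,4) g=1 f=7, (1,0) g=4 f=7, (2,1) g=4 f=5, (2,2) g=3 f=5, (2,4) g=1 f=5]; closed=[(1,1), (1,2), (1,3), (1,4)]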